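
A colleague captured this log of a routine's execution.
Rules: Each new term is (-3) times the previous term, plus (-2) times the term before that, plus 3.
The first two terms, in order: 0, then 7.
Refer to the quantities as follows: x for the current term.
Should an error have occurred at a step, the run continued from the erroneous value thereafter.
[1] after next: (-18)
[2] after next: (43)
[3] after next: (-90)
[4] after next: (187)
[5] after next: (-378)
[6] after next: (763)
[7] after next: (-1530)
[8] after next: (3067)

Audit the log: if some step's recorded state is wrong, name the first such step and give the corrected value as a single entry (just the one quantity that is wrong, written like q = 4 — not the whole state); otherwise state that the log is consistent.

no error

step 1: x = -3*(7) + (-2)*(0) + (3) = -18 -> matches
step 2: x = -3*(-18) + (-2)*(7) + (3) = 43 -> matches
step 3: x = -3*(43) + (-2)*(-18) + (3) = -90 -> same as recorded
step 4: x = -3*(-90) + (-2)*(43) + (3) = 187 -> consistent with the log
step 5: x = -3*(187) + (-2)*(-90) + (3) = -378 -> in agreement
step 6: x = -3*(-378) + (-2)*(187) + (3) = 763 -> confirmed correct
step 7: x = -3*(763) + (-2)*(-378) + (3) = -1530 -> in agreement
step 8: x = -3*(-1530) + (-2)*(763) + (3) = 3067 -> consistent with the log
All entries verified; no error found.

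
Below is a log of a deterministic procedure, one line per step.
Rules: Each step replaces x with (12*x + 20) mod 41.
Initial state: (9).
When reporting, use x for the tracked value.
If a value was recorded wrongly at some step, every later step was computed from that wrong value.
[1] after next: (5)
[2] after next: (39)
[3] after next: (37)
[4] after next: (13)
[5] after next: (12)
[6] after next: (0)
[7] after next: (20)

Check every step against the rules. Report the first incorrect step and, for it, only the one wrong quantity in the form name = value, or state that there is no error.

no error

Step 1: x = (12*9 + 20) mod 41 = 5 — verified.
Step 2: x = (12*5 + 20) mod 41 = 39 — matches.
Step 3: x = (12*39 + 20) mod 41 = 37 — same as recorded.
Step 4: x = (12*37 + 20) mod 41 = 13 — in agreement.
Step 5: x = (12*13 + 20) mod 41 = 12 — same as recorded.
Step 6: x = (12*12 + 20) mod 41 = 0 — matches.
Step 7: x = (12*0 + 20) mod 41 = 20 — agrees with the log.
All entries verified; no error found.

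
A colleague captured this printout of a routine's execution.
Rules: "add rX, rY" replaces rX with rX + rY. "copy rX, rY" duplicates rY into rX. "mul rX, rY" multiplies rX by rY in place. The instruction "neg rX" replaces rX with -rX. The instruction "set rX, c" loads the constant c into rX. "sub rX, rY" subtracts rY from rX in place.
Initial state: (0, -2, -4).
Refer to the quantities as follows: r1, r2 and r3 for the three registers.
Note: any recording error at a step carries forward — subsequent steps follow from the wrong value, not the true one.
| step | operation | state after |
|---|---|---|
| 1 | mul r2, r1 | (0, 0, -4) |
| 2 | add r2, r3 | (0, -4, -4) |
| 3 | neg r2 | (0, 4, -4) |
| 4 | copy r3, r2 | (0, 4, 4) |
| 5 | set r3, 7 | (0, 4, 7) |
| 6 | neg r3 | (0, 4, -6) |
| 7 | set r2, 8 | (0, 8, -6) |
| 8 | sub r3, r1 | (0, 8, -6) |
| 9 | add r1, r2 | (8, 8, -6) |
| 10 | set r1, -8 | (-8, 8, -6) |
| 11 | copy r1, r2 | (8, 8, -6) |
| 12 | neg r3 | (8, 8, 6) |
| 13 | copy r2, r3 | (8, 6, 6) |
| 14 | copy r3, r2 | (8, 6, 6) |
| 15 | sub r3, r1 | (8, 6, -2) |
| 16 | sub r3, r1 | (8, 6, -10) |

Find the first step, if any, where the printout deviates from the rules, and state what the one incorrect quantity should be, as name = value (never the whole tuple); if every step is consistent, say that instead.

Step 1: r2 = -2 * 0 = 0 — agrees with the printout.
Step 2: r2 = 0 + -4 = -4 — agrees with the printout.
Step 3: r2 = -(-4) = 4 — confirmed correct.
Step 4: r3 = 4 — consistent with the printout.
Step 5: r3 = 7 — checks out.
Step 6: r3 = -(7) = -7 — this is not what the printout shows.
The audit stops at step 6: the recorded entry is wrong and should be r3 = -7.

step 6, r3 = -7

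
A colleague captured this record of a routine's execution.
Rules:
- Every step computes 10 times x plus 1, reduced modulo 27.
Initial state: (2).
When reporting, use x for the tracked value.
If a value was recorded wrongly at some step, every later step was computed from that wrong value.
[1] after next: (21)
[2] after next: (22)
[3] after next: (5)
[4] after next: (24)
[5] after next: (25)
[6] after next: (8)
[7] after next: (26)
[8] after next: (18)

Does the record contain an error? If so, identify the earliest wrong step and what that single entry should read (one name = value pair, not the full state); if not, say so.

Recomputing the run from the initial state:
step 1: x = 21
step 2: x = 22
step 3: x = 5
step 4: x = 24
step 5: x = 25
step 6: x = 8
step 7: x = 0
step 8: x = 1
The first disagreement with the record is at step 7, where the value should be x = 0.

step 7, x = 0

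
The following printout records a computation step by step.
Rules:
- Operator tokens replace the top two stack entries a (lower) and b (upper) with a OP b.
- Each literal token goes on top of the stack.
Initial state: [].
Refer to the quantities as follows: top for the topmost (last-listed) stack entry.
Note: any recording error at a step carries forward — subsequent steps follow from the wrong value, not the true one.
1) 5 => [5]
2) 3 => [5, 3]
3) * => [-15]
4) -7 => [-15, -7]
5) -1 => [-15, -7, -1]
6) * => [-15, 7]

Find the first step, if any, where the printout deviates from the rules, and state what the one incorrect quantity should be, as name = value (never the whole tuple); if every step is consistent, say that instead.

step 3, top = 15

step 1: push 5: top = 5 -> verified
step 2: push 3: top = 3 -> matches
step 3: 5 * 3 = 15 -> the entry is off here
First deviation found at step 3; the corrected entry is top = 15.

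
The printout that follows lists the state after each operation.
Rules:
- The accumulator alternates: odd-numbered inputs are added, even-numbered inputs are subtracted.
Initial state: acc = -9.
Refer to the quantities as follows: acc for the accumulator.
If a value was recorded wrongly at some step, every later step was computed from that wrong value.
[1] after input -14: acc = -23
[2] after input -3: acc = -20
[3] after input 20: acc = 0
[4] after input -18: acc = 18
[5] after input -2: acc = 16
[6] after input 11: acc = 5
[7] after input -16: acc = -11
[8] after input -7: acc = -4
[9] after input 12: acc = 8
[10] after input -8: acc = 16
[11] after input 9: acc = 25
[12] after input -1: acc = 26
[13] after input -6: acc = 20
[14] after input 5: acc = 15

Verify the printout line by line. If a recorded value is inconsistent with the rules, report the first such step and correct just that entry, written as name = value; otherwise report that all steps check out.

step 1: acc = -9 + -14 = -23 -> agrees with the printout
step 2: acc = -23 - -3 = -20 -> consistent with the printout
step 3: acc = -20 + 20 = 0 -> confirmed correct
step 4: acc = 0 - -18 = 18 -> in agreement
step 5: acc = 18 + -2 = 16 -> in agreement
step 6: acc = 16 - 11 = 5 -> matches
step 7: acc = 5 + -16 = -11 -> exactly as logged
step 8: acc = -11 - -7 = -4 -> confirmed correct
step 9: acc = -4 + 12 = 8 -> matches
step 10: acc = 8 - -8 = 16 -> consistent with the printout
step 11: acc = 16 + 9 = 25 -> same as recorded
step 12: acc = 25 - -1 = 26 -> matches
step 13: acc = 26 + -6 = 20 -> verified
step 14: acc = 20 - 5 = 15 -> in agreement
Every step is consistent.

no error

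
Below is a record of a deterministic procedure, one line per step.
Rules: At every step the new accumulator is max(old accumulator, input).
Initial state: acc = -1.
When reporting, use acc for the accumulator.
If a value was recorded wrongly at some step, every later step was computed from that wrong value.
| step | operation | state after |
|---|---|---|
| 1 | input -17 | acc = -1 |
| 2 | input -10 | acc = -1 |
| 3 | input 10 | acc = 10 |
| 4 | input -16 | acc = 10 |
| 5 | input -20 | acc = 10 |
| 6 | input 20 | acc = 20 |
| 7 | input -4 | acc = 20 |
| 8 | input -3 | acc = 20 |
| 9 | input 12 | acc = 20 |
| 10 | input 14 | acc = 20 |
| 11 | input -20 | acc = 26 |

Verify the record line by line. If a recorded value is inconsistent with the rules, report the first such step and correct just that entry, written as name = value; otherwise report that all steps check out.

step 11, acc = 20

Recomputing the run from the initial state:
step 1: acc = -1
step 2: acc = -1
step 3: acc = 10
step 4: acc = 10
step 5: acc = 10
step 6: acc = 20
step 7: acc = 20
step 8: acc = 20
step 9: acc = 20
step 10: acc = 20
step 11: acc = 20
The first disagreement with the record is at step 11, where the value should be acc = 20.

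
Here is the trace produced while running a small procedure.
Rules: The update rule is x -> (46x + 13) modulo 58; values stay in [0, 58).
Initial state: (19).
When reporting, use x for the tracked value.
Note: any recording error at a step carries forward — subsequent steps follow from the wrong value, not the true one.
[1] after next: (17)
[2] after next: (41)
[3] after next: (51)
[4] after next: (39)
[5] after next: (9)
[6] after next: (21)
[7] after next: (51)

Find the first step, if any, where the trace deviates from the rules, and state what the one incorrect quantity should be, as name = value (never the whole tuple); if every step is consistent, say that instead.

step 3, x = 43

Recomputing the run from the initial state:
step 1: x = 17
step 2: x = 41
step 3: x = 43
step 4: x = 19
step 5: x = 17
step 6: x = 41
step 7: x = 43
The first disagreement with the trace is at step 3, where the value should be x = 43.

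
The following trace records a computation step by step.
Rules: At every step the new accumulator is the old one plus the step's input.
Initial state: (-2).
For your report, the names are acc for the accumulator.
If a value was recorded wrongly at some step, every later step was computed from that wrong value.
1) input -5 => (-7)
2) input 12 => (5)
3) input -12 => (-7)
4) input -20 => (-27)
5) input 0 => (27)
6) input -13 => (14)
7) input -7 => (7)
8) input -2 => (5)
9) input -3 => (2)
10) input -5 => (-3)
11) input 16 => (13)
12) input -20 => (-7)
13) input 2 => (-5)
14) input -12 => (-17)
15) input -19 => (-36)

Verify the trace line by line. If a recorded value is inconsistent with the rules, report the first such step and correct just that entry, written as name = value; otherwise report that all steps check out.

step 1: acc = -2 + -5 = -7 -> no discrepancy
step 2: acc = -7 + 12 = 5 -> exactly as logged
step 3: acc = 5 + -12 = -7 -> agrees with the trace
step 4: acc = -7 + -20 = -27 -> in agreement
step 5: acc = -27 + 0 = -27 -> the entry is off here
First deviation found at step 5; the corrected entry is acc = -27.

step 5, acc = -27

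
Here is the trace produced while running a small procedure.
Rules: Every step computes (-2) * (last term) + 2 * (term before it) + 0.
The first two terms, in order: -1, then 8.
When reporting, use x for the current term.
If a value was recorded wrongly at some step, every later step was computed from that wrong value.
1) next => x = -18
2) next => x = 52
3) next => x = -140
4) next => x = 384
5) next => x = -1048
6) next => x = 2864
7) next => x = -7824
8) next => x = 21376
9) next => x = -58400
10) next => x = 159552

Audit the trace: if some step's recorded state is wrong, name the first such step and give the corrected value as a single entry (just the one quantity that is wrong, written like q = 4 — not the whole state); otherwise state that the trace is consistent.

1. x = -2*(8) + (2)*(-1) + (0) = -18 (no discrepancy)
2. x = -2*(-18) + (2)*(8) + (0) = 52 (in agreement)
3. x = -2*(52) + (2)*(-18) + (0) = -140 (consistent with the trace)
4. x = -2*(-140) + (2)*(52) + (0) = 384 (confirmed correct)
5. x = -2*(384) + (2)*(-140) + (0) = -1048 (no discrepancy)
6. x = -2*(-1048) + (2)*(384) + (0) = 2864 (same as recorded)
7. x = -2*(2864) + (2)*(-1048) + (0) = -7824 (agrees with the trace)
8. x = -2*(-7824) + (2)*(2864) + (0) = 21376 (consistent with the trace)
9. x = -2*(21376) + (2)*(-7824) + (0) = -58400 (consistent with the trace)
10. x = -2*(-58400) + (2)*(21376) + (0) = 159552 (no discrepancy)
Nothing is out of place; the run is error-free.

no error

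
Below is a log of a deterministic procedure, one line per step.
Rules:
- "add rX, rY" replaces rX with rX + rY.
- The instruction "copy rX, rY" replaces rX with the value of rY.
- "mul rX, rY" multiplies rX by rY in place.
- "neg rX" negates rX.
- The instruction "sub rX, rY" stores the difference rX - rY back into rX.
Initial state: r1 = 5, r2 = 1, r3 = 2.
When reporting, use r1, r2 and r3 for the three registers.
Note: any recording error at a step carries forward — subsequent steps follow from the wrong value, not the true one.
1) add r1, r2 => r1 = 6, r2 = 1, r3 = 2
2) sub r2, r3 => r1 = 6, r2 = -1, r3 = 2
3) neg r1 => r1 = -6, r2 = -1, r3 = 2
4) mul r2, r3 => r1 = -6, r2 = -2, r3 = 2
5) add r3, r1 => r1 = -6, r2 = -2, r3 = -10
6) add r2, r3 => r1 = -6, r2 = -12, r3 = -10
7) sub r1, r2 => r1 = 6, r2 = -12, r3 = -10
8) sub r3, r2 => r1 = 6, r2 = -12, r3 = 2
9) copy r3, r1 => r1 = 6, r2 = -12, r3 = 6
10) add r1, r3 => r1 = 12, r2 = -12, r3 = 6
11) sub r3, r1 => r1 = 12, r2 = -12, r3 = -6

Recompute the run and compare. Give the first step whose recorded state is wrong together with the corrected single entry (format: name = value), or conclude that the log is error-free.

step 5, r3 = -4

Step 1: r1 = 5 + 1 = 6 — no discrepancy.
Step 2: r2 = 1 - 2 = -1 — same as recorded.
Step 3: r1 = -(6) = -6 — matches.
Step 4: r2 = -1 * 2 = -2 — verified.
Step 5: r3 = 2 + -6 = -4 — the entry is off here.
Conclusion: step 5 carries the first error; the entry should be r3 = -4.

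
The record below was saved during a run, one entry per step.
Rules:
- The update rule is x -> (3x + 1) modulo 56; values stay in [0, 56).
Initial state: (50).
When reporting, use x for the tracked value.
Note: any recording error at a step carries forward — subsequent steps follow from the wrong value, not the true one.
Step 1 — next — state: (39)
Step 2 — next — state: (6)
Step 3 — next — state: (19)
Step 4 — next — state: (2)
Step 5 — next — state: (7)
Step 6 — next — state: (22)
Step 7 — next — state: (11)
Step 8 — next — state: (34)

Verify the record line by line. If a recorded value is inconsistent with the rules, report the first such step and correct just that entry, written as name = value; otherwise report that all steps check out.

Recomputing the run from the initial state:
step 1: x = 39
step 2: x = 6
step 3: x = 19
step 4: x = 2
step 5: x = 7
step 6: x = 22
step 7: x = 11
step 8: x = 34
This matches the record at every step.

no error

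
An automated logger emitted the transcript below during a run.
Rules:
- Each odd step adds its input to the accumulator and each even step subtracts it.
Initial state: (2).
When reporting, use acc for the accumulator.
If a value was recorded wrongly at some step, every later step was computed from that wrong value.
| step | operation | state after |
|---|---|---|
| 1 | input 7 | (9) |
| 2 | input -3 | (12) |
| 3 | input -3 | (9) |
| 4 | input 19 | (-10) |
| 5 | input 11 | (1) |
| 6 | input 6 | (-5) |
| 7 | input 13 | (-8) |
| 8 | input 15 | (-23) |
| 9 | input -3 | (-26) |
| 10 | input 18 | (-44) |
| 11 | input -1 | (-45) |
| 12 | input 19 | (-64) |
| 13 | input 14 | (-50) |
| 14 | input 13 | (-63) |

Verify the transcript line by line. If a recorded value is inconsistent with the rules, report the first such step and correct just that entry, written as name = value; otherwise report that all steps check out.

step 1: acc = 2 + 7 = 9 -> confirmed correct
step 2: acc = 9 - -3 = 12 -> exactly as logged
step 3: acc = 12 + -3 = 9 -> matches
step 4: acc = 9 - 19 = -10 -> checks out
step 5: acc = -10 + 11 = 1 -> matches
step 6: acc = 1 - 6 = -5 -> no discrepancy
step 7: acc = -5 + 13 = 8 -> the transcript disagrees here
The earliest wrong entry is at step 7: it should read acc = 8.

step 7, acc = 8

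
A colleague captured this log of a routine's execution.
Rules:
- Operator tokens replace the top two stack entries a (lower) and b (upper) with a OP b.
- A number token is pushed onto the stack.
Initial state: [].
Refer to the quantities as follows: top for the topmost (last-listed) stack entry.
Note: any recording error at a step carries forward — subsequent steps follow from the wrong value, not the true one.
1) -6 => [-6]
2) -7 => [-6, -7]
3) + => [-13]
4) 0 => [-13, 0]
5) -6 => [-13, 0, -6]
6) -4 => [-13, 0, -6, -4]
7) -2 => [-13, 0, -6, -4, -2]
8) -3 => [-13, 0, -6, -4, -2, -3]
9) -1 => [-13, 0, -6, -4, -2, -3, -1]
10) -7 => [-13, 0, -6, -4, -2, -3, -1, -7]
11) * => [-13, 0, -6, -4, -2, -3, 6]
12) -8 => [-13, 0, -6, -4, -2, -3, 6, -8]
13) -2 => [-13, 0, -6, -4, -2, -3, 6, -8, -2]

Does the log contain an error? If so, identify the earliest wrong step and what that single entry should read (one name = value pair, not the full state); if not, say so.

1. push -6: top = -6 (matches)
2. push -7: top = -7 (agrees with the log)
3. -6 + -7 = -13 (same as recorded)
4. push 0: top = 0 (exactly as logged)
5. push -6: top = -6 (in agreement)
6. push -4: top = -4 (matches)
7. push -2: top = -2 (confirmed correct)
8. push -3: top = -3 (verified)
9. push -1: top = -1 (same as recorded)
10. push -7: top = -7 (confirmed correct)
11. -1 * -7 = 7 (the log disagrees here)
So the first discrepancy is step 11, where the right value is top = 7.

step 11, top = 7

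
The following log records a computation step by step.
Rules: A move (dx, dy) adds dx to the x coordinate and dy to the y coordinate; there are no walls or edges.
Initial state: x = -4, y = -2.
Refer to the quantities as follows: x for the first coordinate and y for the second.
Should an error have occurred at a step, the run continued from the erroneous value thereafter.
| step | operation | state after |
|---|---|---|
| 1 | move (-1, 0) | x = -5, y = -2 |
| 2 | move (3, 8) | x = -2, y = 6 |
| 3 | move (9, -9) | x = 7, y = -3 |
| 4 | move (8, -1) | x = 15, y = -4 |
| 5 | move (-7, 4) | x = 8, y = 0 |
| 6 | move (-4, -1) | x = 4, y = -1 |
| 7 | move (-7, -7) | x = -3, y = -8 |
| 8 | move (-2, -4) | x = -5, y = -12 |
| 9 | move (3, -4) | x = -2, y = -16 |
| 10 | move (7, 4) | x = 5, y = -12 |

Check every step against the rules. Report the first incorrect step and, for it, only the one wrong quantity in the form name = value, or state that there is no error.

1. x = -4 + (-1) = -5, y = -2 + (0) = -2 (in agreement)
2. x = -5 + (3) = -2, y = -2 + (8) = 6 (consistent with the log)
3. x = -2 + (9) = 7, y = 6 + (-9) = -3 (agrees with the log)
4. x = 7 + (8) = 15, y = -3 + (-1) = -4 (agrees with the log)
5. x = 15 + (-7) = 8, y = -4 + (4) = 0 (no discrepancy)
6. x = 8 + (-4) = 4, y = 0 + (-1) = -1 (matches)
7. x = 4 + (-7) = -3, y = -1 + (-7) = -8 (verified)
8. x = -3 + (-2) = -5, y = -8 + (-4) = -12 (exactly as logged)
9. x = -5 + (3) = -2, y = -12 + (-4) = -16 (checks out)
10. x = -2 + (7) = 5, y = -16 + (4) = -12 (confirmed correct)
Each recorded entry agrees with the recomputation.

no error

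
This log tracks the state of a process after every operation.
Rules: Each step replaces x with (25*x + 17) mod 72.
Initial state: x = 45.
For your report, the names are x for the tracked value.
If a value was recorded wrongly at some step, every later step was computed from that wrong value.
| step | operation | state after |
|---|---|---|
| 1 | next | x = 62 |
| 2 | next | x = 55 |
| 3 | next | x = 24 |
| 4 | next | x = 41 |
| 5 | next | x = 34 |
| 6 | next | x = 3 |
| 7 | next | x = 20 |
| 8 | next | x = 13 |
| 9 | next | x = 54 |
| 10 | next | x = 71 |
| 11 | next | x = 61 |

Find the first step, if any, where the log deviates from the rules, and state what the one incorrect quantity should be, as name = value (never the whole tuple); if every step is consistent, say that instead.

step 11, x = 64

step 1: x = (25*45 + 17) mod 72 = 62 -> no discrepancy
step 2: x = (25*62 + 17) mod 72 = 55 -> agrees with the log
step 3: x = (25*55 + 17) mod 72 = 24 -> exactly as logged
step 4: x = (25*24 + 17) mod 72 = 41 -> no discrepancy
step 5: x = (25*41 + 17) mod 72 = 34 -> checks out
step 6: x = (25*34 + 17) mod 72 = 3 -> matches
step 7: x = (25*3 + 17) mod 72 = 20 -> checks out
step 8: x = (25*20 + 17) mod 72 = 13 -> in agreement
step 9: x = (25*13 + 17) mod 72 = 54 -> agrees with the log
step 10: x = (25*54 + 17) mod 72 = 71 -> same as recorded
step 11: x = (25*71 + 17) mod 72 = 64 -> first mismatch against the log
The earliest wrong entry is at step 11: it should read x = 64.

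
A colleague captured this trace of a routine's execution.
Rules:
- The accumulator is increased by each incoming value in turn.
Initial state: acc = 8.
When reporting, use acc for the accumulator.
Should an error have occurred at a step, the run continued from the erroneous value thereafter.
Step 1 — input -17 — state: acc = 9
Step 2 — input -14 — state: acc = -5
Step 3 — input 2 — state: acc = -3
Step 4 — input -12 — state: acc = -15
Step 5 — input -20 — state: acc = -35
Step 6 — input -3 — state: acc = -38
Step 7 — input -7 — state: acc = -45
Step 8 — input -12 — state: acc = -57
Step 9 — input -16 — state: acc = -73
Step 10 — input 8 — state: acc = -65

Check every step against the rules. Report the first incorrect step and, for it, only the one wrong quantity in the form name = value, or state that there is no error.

step 1, acc = -9

step 1: acc = 8 + -17 = -9 -> the trace disagrees here
The audit stops at step 1: the recorded entry is wrong and should be acc = -9.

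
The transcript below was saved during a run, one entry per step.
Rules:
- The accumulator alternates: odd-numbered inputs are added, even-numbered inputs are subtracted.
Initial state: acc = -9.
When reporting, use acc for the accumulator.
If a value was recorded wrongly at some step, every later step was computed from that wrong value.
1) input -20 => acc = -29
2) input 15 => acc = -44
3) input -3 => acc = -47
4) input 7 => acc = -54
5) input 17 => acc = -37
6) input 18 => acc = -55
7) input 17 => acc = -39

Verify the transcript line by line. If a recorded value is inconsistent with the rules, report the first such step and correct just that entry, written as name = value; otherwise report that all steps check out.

step 7, acc = -38

1. acc = -9 + -20 = -29 (confirmed correct)
2. acc = -29 - 15 = -44 (verified)
3. acc = -44 + -3 = -47 (same as recorded)
4. acc = -47 - 7 = -54 (matches)
5. acc = -54 + 17 = -37 (agrees with the transcript)
6. acc = -37 - 18 = -55 (confirmed correct)
7. acc = -55 + 17 = -38 (the entry is off here)
So the first discrepancy is step 7, where the right value is acc = -38.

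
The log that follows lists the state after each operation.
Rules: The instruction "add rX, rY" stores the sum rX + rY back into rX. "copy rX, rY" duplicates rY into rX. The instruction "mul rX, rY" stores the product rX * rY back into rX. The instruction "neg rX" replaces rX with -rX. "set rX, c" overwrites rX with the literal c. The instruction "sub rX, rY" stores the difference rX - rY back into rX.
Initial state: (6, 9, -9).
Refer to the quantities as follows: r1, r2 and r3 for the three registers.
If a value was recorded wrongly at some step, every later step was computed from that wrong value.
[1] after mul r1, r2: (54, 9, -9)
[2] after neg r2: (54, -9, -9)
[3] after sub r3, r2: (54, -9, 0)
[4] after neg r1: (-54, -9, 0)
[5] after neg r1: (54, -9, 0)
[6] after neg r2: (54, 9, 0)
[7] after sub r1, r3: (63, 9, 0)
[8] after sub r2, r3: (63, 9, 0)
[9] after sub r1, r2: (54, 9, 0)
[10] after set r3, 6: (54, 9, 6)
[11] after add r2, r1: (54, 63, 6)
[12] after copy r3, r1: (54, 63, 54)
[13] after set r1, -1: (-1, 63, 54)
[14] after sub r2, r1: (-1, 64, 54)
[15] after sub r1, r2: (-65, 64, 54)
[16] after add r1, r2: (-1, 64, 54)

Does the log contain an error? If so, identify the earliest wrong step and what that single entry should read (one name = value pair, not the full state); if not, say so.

step 7, r1 = 54

1. r1 = 6 * 9 = 54 (verified)
2. r2 = -(9) = -9 (exactly as logged)
3. r3 = -9 - -9 = 0 (exactly as logged)
4. r1 = -(54) = -54 (confirmed correct)
5. r1 = -(-54) = 54 (consistent with the log)
6. r2 = -(-9) = 9 (consistent with the log)
7. r1 = 54 - 0 = 54 (the entry is off here)
The audit stops at step 7: the recorded entry is wrong and should be r1 = 54.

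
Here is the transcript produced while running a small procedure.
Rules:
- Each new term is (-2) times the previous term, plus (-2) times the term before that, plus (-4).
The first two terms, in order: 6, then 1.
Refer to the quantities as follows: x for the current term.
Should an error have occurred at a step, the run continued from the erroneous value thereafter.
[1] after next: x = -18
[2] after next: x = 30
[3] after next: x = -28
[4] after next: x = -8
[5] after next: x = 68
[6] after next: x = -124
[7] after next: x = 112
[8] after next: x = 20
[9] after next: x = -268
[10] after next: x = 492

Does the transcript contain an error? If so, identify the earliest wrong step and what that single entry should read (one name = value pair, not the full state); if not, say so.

Step 1: x = -2*(1) + (-2)*(6) + (-4) = -18 — checks out.
Step 2: x = -2*(-18) + (-2)*(1) + (-4) = 30 — matches.
Step 3: x = -2*(30) + (-2)*(-18) + (-4) = -28 — verified.
Step 4: x = -2*(-28) + (-2)*(30) + (-4) = -8 — checks out.
Step 5: x = -2*(-8) + (-2)*(-28) + (-4) = 68 — agrees with the transcript.
Step 6: x = -2*(68) + (-2)*(-8) + (-4) = -124 — same as recorded.
Step 7: x = -2*(-124) + (-2)*(68) + (-4) = 108 — first mismatch against the transcript.
Step 7 is the first one off; corrected, x = 108.

step 7, x = 108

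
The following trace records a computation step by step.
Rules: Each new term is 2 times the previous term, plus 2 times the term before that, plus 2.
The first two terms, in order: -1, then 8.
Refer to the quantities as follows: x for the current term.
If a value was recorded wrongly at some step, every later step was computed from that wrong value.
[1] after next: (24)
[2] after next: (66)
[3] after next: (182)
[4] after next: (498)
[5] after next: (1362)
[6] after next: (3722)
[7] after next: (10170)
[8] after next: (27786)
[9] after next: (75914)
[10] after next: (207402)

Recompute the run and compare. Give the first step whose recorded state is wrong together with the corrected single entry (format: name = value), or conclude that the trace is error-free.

step 1, x = 16

1. x = 2*(8) + (2)*(-1) + (2) = 16 (the trace has a different value)
The earliest wrong entry is at step 1: it should read x = 16.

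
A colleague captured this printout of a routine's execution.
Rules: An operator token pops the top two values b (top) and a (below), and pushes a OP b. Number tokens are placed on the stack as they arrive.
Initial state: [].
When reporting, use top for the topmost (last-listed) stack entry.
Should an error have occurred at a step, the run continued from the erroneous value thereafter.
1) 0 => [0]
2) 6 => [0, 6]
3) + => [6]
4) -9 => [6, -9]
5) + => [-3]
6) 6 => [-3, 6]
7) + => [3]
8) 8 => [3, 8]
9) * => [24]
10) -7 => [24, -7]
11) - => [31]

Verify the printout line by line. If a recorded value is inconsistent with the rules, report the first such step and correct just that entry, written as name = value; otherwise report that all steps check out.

Recomputing the run from the initial state:
step 1: [0]
step 2: [0, 6]
step 3: [6]
step 4: [6, -9]
step 5: [-3]
step 6: [-3, 6]
step 7: [3]
step 8: [3, 8]
step 9: [24]
step 10: [24, -7]
step 11: [31]
This matches the printout at every step.

no error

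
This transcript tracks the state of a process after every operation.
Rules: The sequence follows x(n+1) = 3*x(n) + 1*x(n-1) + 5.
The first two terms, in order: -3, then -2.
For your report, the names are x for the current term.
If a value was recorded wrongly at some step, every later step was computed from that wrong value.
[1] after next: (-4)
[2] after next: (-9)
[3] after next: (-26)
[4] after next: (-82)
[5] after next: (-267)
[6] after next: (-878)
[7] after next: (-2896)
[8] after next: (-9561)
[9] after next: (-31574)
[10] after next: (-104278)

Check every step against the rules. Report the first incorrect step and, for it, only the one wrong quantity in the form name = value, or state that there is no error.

no error

Recomputing the run from the initial state:
step 1: x = -4
step 2: x = -9
step 3: x = -26
step 4: x = -82
step 5: x = -267
step 6: x = -878
step 7: x = -2896
step 8: x = -9561
step 9: x = -31574
step 10: x = -104278
This matches the transcript at every step.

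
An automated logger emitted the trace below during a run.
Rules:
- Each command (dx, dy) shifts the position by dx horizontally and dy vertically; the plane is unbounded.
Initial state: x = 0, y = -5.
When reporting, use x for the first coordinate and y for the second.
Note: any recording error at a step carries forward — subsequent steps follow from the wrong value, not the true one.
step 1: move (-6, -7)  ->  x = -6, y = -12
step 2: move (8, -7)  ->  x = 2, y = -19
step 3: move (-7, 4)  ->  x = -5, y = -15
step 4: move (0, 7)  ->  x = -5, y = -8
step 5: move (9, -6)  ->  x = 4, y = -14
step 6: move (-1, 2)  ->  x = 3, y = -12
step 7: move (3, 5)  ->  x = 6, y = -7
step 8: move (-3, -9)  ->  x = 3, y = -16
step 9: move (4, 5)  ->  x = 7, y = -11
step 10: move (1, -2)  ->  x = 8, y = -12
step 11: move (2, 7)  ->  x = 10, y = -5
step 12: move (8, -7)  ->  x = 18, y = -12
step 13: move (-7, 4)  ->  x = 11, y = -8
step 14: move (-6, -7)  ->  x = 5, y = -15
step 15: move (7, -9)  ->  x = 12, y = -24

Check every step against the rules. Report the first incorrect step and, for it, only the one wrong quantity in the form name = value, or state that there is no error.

step 10, y = -13

Recomputing the run from the initial state:
step 1: x = -6, y = -12
step 2: x = 2, y = -19
step 3: x = -5, y = -15
step 4: x = -5, y = -8
step 5: x = 4, y = -14
step 6: x = 3, y = -12
step 7: x = 6, y = -7
step 8: x = 3, y = -16
step 9: x = 7, y = -11
step 10: x = 8, y = -13
step 11: x = 10, y = -6
step 12: x = 18, y = -13
step 13: x = 11, y = -9
step 14: x = 5, y = -16
step 15: x = 12, y = -25
The first disagreement with the trace is at step 10, where the value should be y = -13.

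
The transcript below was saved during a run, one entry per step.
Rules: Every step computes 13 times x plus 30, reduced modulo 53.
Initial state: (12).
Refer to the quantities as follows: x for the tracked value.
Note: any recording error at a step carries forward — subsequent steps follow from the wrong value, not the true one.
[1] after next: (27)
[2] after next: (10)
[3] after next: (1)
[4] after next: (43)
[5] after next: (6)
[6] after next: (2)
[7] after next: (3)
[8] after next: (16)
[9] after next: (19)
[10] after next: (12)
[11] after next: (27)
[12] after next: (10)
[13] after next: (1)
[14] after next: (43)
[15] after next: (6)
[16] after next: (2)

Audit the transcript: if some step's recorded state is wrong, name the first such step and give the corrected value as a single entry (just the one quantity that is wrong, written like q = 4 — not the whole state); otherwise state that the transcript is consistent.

step 9, x = 26

Step 1: x = (13*12 + 30) mod 53 = 27 — in agreement.
Step 2: x = (13*27 + 30) mod 53 = 10 — same as recorded.
Step 3: x = (13*10 + 30) mod 53 = 1 — confirmed correct.
Step 4: x = (13*1 + 30) mod 53 = 43 — checks out.
Step 5: x = (13*43 + 30) mod 53 = 6 — same as recorded.
Step 6: x = (13*6 + 30) mod 53 = 2 — verified.
Step 7: x = (13*2 + 30) mod 53 = 3 — agrees with the transcript.
Step 8: x = (13*3 + 30) mod 53 = 16 — checks out.
Step 9: x = (13*16 + 30) mod 53 = 26 — the entry is off here.
First deviation found at step 9; the corrected entry is x = 26.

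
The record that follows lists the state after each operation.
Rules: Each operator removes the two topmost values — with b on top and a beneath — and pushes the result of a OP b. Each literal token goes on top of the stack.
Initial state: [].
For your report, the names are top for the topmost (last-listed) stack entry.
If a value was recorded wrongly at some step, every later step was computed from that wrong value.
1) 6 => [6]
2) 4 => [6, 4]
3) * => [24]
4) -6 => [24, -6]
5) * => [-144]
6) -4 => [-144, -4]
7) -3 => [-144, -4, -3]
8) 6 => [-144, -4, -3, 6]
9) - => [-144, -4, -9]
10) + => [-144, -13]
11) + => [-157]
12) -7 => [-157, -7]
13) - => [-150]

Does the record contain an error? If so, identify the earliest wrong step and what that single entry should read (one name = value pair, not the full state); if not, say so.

no error

step 1: push 6: top = 6 -> checks out
step 2: push 4: top = 4 -> consistent with the record
step 3: 6 * 4 = 24 -> same as recorded
step 4: push -6: top = -6 -> exactly as logged
step 5: 24 * -6 = -144 -> verified
step 6: push -4: top = -4 -> verified
step 7: push -3: top = -3 -> checks out
step 8: push 6: top = 6 -> agrees with the record
step 9: -3 - 6 = -9 -> no discrepancy
step 10: -4 + -9 = -13 -> no discrepancy
step 11: -144 + -13 = -157 -> same as recorded
step 12: push -7: top = -7 -> same as recorded
step 13: -157 - -7 = -150 -> same as recorded
The whole run recomputes cleanly — no discrepancies.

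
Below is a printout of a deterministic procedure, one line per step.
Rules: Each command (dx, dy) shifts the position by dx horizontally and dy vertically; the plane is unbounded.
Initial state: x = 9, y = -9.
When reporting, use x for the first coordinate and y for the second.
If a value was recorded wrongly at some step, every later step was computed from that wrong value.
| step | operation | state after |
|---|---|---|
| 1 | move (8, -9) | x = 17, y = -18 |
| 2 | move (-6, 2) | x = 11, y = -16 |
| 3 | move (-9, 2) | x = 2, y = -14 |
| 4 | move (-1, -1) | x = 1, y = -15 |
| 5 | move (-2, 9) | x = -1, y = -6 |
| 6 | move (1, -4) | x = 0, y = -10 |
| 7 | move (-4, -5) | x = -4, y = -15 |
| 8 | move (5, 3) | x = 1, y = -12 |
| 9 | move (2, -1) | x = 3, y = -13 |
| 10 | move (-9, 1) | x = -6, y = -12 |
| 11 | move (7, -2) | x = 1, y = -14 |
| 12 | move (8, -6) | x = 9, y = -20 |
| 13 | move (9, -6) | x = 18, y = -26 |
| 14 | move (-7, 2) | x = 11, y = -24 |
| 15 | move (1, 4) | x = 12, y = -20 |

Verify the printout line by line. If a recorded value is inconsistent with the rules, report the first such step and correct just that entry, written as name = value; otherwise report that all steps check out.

no error

Recomputing the run from the initial state:
step 1: x = 17, y = -18
step 2: x = 11, y = -16
step 3: x = 2, y = -14
step 4: x = 1, y = -15
step 5: x = -1, y = -6
step 6: x = 0, y = -10
step 7: x = -4, y = -15
step 8: x = 1, y = -12
step 9: x = 3, y = -13
step 10: x = -6, y = -12
step 11: x = 1, y = -14
step 12: x = 9, y = -20
step 13: x = 18, y = -26
step 14: x = 11, y = -24
step 15: x = 12, y = -20
This matches the printout at every step.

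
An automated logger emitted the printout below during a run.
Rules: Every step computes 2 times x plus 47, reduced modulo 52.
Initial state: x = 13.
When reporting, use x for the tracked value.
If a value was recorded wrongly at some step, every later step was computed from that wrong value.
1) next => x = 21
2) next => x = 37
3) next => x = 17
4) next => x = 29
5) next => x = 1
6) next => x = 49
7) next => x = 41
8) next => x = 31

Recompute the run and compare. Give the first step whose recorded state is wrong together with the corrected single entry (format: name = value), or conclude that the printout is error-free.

Recomputing the run from the initial state:
step 1: x = 21
step 2: x = 37
step 3: x = 17
step 4: x = 29
step 5: x = 1
step 6: x = 49
step 7: x = 41
step 8: x = 25
The first disagreement with the printout is at step 8, where the value should be x = 25.

step 8, x = 25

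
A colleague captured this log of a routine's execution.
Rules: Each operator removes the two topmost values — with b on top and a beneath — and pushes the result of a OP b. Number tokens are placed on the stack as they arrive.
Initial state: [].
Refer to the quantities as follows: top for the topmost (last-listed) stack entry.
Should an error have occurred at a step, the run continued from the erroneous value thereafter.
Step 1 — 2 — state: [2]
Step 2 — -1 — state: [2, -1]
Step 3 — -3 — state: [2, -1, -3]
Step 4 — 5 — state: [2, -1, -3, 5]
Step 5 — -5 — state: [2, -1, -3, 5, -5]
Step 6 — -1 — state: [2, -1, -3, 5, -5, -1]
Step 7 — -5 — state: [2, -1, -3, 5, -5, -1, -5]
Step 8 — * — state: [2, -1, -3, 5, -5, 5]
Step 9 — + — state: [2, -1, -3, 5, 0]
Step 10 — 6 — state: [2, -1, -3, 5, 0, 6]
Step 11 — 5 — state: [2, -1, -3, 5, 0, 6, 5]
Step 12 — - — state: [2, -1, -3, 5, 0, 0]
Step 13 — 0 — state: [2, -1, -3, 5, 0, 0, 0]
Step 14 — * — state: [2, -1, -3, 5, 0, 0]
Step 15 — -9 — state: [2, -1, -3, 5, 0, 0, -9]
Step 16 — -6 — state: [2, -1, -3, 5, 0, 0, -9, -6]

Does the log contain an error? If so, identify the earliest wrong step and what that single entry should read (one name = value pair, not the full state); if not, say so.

Recomputing the run from the initial state:
step 1: [2]
step 2: [2, -1]
step 3: [2, -1, -3]
step 4: [2, -1, -3, 5]
step 5: [2, -1, -3, 5, -5]
step 6: [2, -1, -3, 5, -5, -1]
step 7: [2, -1, -3, 5, -5, -1, -5]
step 8: [2, -1, -3, 5, -5, 5]
step 9: [2, -1, -3, 5, 0]
step 10: [2, -1, -3, 5, 0, 6]
step 11: [2, -1, -3, 5, 0, 6, 5]
step 12: [2, -1, -3, 5, 0, 1]
step 13: [2, -1, -3, 5, 0, 1, 0]
step 14: [2, -1, -3, 5, 0, 0]
step 15: [2, -1, -3, 5, 0, 0, -9]
step 16: [2, -1, -3, 5, 0, 0, -9, -6]
The first disagreement with the log is at step 12, where the value should be top = 1.

step 12, top = 1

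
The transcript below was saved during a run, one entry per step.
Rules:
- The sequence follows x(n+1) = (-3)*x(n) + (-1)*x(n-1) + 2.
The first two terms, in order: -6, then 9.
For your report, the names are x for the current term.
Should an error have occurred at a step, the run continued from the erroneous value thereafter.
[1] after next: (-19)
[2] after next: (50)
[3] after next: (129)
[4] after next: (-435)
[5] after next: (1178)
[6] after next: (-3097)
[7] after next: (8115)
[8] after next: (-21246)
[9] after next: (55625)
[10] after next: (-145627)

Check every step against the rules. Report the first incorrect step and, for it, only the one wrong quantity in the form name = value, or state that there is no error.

Recomputing the run from the initial state:
step 1: x = -19
step 2: x = 50
step 3: x = -129
step 4: x = 339
step 5: x = -886
step 6: x = 2321
step 7: x = -6075
step 8: x = 15906
step 9: x = -41641
step 10: x = 109019
The first disagreement with the transcript is at step 3, where the value should be x = -129.

step 3, x = -129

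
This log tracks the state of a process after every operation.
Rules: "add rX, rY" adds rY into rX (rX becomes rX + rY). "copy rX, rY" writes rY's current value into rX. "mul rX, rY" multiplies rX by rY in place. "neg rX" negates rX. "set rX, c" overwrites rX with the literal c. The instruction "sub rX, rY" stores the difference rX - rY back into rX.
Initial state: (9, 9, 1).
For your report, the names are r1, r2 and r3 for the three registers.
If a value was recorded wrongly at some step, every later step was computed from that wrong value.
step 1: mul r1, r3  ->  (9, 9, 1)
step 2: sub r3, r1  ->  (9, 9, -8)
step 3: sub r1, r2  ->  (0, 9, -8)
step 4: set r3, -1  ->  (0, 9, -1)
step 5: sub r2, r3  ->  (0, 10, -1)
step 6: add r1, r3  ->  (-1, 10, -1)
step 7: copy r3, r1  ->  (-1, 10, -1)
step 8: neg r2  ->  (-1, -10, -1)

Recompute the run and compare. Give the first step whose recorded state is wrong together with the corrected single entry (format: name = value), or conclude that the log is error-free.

Recomputing the run from the initial state:
step 1: r1 = 9, r2 = 9, r3 = 1
step 2: r1 = 9, r2 = 9, r3 = -8
step 3: r1 = 0, r2 = 9, r3 = -8
step 4: r1 = 0, r2 = 9, r3 = -1
step 5: r1 = 0, r2 = 10, r3 = -1
step 6: r1 = -1, r2 = 10, r3 = -1
step 7: r1 = -1, r2 = 10, r3 = -1
step 8: r1 = -1, r2 = -10, r3 = -1
This matches the log at every step.

no error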